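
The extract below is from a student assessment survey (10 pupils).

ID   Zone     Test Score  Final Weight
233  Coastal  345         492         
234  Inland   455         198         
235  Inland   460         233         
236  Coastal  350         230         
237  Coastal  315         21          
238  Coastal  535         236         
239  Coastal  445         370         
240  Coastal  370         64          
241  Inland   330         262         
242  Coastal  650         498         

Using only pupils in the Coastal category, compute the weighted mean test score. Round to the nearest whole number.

Coastal rows: 233, 236, 237, 238, 239, 240, 242
Weighted sum = 345×492 + 350×230 + 315×21 + 535×236 + 445×370 + 370×64 + 650×498
  = 895145
Sum of weights = 492 + 230 + 21 + 236 + 370 + 64 + 498 = 1911
Weighted mean = 895145 / 1911 = 468.41706

468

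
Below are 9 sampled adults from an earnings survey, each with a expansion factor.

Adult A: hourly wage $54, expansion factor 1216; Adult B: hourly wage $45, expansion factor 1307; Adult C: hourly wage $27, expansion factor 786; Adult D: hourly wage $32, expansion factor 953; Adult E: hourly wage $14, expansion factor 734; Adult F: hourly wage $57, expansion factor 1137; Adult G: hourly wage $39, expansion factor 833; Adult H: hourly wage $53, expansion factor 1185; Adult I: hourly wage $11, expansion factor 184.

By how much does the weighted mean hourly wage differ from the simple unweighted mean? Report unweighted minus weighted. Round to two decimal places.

-4.93

Unweighted sum = 332
Unweighted mean = 332 / 9 = 36.888889
Weighted sum = 54×1216 + 45×1307 + 27×786 + 32×953 + 14×734 + 57×1137 + 39×833 + 53×1185 + 11×184
  = 65664 + 58815 + 21222 + 30496 + 10276 + 64809 + 32487 + 62805 + 2024 = 348598
Sum of weights = 1216 + 1307 + 786 + 953 + 734 + 1137 + 833 + 1185 + 184 = 8335
Weighted mean = 348598 / 8335 = 41.823395
Difference (unweighted minus weighted) = -4.9345064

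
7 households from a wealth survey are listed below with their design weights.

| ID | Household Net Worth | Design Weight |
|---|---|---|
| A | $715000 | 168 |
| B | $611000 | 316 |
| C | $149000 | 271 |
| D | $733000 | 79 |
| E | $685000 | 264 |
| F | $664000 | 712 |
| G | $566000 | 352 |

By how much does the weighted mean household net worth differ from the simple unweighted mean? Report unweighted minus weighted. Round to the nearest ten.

Unweighted sum = 4123000
Unweighted mean = 4123000 / 7 = 589000
Weighted sum = 715000×168 + 611000×316 + 149000×271 + 733000×79 + 685000×264 + 664000×712 + 566000×352
  = 120120000 + 193076000 + 40379000 + 57907000 + 180840000 + 472768000 + 199232000 = 1264322000
Sum of weights = 168 + 316 + 271 + 79 + 264 + 712 + 352 = 2162
Weighted mean = 1264322000 / 2162 = 584792.78
Difference (unweighted minus weighted) = 4207.2155

4210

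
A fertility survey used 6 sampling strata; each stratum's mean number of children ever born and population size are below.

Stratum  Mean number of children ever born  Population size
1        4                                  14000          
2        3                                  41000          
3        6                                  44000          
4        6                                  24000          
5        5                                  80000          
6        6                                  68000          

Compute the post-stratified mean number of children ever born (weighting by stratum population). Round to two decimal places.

Σ Nₕ·x̄ₕ = 4×14000 + 3×41000 + 6×44000 + 6×24000 + 5×80000 + 6×68000
  = 56000 + 123000 + 264000 + 144000 + 400000 + 408000 = 1395000
Σ Nₕ = 14000 + 41000 + 44000 + 24000 + 80000 + 68000 = 271000
Overall mean = 1395000 / 271000 = 5.1476015

5.15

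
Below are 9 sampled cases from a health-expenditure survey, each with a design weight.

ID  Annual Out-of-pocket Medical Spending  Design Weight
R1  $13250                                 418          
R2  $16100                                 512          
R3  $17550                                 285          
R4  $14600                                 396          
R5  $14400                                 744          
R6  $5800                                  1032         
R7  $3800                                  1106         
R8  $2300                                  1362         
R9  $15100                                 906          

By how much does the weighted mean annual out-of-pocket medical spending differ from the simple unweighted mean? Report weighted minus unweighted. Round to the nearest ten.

Unweighted sum = 13250 + 16100 + 17550 + 14600 + 14400 + 5800 + 3800 + 2300 + 15100 = 102900
Unweighted mean = 102900 / 9 = 11433.333
Weighted sum = 13250×418 + 16100×512 + 17550×285 + 14600×396 + 14400×744 + 5800×1032 + 3800×1106 + 2300×1362 + 15100×906
  = 62280250
Sum of weights = 418 + 512 + 285 + 396 + 744 + 1032 + 1106 + 1362 + 906 = 6761
Weighted mean = 62280250 / 6761 = 9211.6921
Difference (weighted minus unweighted) = -2221.6413

-2220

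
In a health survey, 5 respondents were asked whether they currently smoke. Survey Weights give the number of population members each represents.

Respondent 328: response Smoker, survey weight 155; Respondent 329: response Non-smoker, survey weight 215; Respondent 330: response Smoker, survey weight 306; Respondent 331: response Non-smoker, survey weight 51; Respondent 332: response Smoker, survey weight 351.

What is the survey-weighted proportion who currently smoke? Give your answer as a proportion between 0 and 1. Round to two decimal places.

Sum of weights for 'Smoker' = 155 + 306 + 351 = 812
Total weight = 155 + 215 + 306 + 51 + 351 = 1078
Weighted proportion = 812 / 1078 = 0.75324675

0.75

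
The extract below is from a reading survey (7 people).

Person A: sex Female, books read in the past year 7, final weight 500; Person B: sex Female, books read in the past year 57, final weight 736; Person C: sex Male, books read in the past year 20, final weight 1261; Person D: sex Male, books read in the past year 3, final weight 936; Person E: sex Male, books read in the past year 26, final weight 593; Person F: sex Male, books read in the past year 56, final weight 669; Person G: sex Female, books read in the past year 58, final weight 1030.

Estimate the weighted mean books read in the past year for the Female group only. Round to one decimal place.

46.4

Female rows: A, B, G
Weighted sum = 7×500 + 57×736 + 58×1030
  = 105192
Sum of weights = 500 + 736 + 1030 = 2266
Weighted mean = 105192 / 2266 = 46.421889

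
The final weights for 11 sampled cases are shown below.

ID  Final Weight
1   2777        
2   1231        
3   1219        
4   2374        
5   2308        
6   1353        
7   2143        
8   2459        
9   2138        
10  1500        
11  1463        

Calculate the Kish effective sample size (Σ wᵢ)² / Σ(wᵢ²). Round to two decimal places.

Σ wᵢ = 2777 + 1231 + 1219 + 2374 + 2308 + 1353 + 2143 + 2459 + 2138 + 1500 + 1463 = 20965
Σ wᵢ² = 43106943
n_eff = 20965² / 43106943 = 439531225 / 43106943 = 10.196298

10.20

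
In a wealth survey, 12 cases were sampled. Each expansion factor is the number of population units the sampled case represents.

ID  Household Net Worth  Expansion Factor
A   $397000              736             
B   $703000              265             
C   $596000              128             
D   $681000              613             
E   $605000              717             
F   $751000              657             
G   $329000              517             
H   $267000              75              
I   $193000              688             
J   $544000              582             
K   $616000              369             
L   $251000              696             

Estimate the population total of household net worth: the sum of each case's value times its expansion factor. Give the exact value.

Weighted total = 397000×736 + 703000×265 + 596000×128 + 681000×613 + 605000×717 + 751000×657 + 329000×517 + 267000×75 + 193000×688 + 544000×582 + 616000×369 + 251000×696
  = 292192000 + 186295000 + 76288000 + 417453000 + 433785000 + 493407000 + 170093000 + 20025000 + 132784000 + 316608000 + 227304000 + 174696000 = 2940930000

2940930000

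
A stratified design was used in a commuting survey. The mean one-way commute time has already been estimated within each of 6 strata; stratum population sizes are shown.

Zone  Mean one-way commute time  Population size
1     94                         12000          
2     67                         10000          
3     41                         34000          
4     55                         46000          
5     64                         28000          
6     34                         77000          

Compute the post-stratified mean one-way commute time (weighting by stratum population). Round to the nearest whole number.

49

Σ Nₕ·x̄ₕ = 94×12000 + 67×10000 + 41×34000 + 55×46000 + 64×28000 + 34×77000
  = 10132000
Σ Nₕ = 12000 + 10000 + 34000 + 46000 + 28000 + 77000 = 207000
Overall mean = 10132000 / 207000 = 48.94686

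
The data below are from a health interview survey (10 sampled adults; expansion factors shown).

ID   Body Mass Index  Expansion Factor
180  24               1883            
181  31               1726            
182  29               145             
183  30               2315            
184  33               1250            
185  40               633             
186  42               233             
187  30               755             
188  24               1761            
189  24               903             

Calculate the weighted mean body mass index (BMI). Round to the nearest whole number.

Weighted sum = 24×1883 + 31×1726 + 29×145 + 30×2315 + 33×1250 + 40×633 + 42×233 + 30×755 + 24×1761 + 24×903
  = 335295
Sum of weights = 1883 + 1726 + 145 + 2315 + 1250 + 633 + 233 + 755 + 1761 + 903 = 11604
Weighted mean = 335295 / 11604 = 28.894778

29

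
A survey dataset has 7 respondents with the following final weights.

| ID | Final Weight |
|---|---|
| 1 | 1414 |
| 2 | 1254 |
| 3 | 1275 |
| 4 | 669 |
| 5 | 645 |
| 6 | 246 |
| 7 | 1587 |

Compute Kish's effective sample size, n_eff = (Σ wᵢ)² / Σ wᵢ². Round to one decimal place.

5.8

Σ wᵢ = 7090
Σ wᵢ² = 1999396 + 1572516 + 1625625 + 447561 + 416025 + 60516 + 2518569 = 8640208
n_eff = 7090² / 8640208 = 50268100 / 8640208 = 5.8179271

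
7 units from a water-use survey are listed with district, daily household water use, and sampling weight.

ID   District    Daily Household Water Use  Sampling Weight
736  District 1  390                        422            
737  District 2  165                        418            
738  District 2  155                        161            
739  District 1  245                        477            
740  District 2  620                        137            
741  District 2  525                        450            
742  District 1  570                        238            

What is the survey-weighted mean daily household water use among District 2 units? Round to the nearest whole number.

356

District 2 rows: 737, 738, 740, 741
Weighted sum = 165×418 + 155×161 + 620×137 + 525×450
  = 68970 + 24955 + 84940 + 236250 = 415115
Sum of weights = 418 + 161 + 137 + 450 = 1166
Weighted mean = 415115 / 1166 = 356.0163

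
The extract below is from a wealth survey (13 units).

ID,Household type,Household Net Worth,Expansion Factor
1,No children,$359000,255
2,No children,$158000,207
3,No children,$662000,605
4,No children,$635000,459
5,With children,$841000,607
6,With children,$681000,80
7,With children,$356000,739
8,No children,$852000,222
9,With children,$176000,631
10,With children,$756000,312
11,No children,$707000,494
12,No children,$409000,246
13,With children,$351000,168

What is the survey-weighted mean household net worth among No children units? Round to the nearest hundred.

No children rows: 1, 2, 3, 4, 8, 11, 12
Weighted sum = 359000×255 + 158000×207 + 662000×605 + 635000×459 + 852000×222 + 707000×494 + 409000×246
  = 91545000 + 32706000 + 400510000 + 291465000 + 189144000 + 349258000 + 100614000 = 1455242000
Sum of weights = 2488
Weighted mean = 1455242000 / 2488 = 584904.34

584900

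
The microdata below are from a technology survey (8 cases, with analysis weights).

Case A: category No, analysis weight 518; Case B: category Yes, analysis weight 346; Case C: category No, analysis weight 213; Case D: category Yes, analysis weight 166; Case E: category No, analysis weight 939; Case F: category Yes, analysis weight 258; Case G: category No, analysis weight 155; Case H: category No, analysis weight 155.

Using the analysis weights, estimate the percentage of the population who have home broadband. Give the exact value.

Sum of weights for 'Yes' = 346 + 166 + 258 = 770
Total weight = 518 + 346 + 213 + 166 + 939 + 258 + 155 + 155 = 2750
Weighted proportion = 770 / 2750 = 0.28 → 28%

28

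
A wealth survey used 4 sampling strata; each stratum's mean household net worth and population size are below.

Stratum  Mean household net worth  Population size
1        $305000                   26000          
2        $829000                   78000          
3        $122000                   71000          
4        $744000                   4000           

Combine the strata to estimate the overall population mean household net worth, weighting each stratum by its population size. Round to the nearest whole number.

470559

Σ Nₕ·x̄ₕ = 305000×26000 + 829000×78000 + 122000×71000 + 744000×4000
  = 84230000000
Σ Nₕ = 26000 + 78000 + 71000 + 4000 = 179000
Overall mean = 84230000000 / 179000 = 470558.66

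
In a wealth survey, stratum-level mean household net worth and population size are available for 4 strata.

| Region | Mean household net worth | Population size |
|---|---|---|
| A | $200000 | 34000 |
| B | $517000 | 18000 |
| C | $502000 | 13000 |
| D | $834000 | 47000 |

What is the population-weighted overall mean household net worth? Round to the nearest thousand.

552000

Σ Nₕ·x̄ₕ = 200000×34000 + 517000×18000 + 502000×13000 + 834000×47000
  = 6800000000 + 9306000000 + 6526000000 + 39198000000 = 61830000000
Σ Nₕ = 34000 + 18000 + 13000 + 47000 = 112000
Overall mean = 61830000000 / 112000 = 552053.57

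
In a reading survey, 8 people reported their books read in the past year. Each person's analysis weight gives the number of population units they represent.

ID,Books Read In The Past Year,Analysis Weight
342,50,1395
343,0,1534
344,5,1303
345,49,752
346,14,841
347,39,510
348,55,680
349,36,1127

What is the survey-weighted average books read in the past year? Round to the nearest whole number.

Weighted sum = 50×1395 + 0×1534 + 5×1303 + 49×752 + 14×841 + 39×510 + 55×680 + 36×1127
  = 69750 + 0 + 6515 + 36848 + 11774 + 19890 + 37400 + 40572 = 222749
Sum of weights = 1395 + 1534 + 1303 + 752 + 841 + 510 + 680 + 1127 = 8142
Weighted mean = 222749 / 8142 = 27.35802

27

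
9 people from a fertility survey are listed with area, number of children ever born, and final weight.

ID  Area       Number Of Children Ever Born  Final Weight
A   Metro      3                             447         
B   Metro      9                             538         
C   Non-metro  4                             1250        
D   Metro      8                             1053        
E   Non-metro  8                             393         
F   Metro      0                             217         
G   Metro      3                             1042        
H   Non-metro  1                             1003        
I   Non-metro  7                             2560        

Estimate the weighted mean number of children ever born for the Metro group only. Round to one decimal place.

5.4

Metro rows: A, B, D, F, G
Weighted sum = 3×447 + 9×538 + 8×1053 + 0×217 + 3×1042
  = 1341 + 4842 + 8424 + 0 + 3126 = 17733
Sum of weights = 447 + 538 + 1053 + 217 + 1042 = 3297
Weighted mean = 17733 / 3297 = 5.3785259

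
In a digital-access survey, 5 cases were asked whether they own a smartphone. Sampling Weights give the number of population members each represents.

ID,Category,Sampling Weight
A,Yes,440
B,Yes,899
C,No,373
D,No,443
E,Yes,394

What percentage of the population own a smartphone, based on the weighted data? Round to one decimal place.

68.0

Sum of weights for 'Yes' = 440 + 899 + 394 = 1733
Total weight = 440 + 899 + 373 + 443 + 394 = 2549
Weighted proportion = 1733 / 2549 = 0.67987446 → 67.987446%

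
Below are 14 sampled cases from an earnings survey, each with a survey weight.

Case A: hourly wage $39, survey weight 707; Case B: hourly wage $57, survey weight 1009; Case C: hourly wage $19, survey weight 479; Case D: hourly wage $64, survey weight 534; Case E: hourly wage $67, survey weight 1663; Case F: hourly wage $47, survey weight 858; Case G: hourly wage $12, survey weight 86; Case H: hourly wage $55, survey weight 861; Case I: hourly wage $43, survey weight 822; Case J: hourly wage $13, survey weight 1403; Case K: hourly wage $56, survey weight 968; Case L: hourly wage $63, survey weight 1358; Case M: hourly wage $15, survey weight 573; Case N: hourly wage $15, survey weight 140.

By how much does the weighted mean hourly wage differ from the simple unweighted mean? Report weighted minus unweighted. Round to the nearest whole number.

Unweighted sum = 565
Unweighted mean = 565 / 14 = 40.357143
Weighted sum = 532539
Sum of weights = 11461
Weighted mean = 532539 / 11461 = 46.465317
Difference (weighted minus unweighted) = 6.1081743

6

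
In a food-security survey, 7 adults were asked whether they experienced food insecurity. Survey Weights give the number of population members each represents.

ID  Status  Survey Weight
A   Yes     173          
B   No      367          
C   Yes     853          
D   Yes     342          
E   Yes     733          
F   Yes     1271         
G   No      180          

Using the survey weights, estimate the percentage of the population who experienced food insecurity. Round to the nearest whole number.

Sum of weights for 'Yes' = 173 + 853 + 342 + 733 + 1271 = 3372
Total weight = 3919
Weighted proportion = 3372 / 3919 = 0.86042358 → 86.042358%

86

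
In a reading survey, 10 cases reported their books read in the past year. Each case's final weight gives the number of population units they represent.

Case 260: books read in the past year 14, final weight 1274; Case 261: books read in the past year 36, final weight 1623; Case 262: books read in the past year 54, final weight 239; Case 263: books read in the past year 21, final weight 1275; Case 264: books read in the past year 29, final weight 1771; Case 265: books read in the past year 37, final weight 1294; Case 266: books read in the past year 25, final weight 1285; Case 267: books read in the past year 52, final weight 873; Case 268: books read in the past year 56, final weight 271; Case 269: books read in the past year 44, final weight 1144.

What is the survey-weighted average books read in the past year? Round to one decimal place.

Weighted sum = 14×1274 + 36×1623 + 54×239 + 21×1275 + 29×1771 + 37×1294 + 25×1285 + 52×873 + 56×271 + 44×1144
  = 358215
Sum of weights = 1274 + 1623 + 239 + 1275 + 1771 + 1294 + 1285 + 873 + 271 + 1144 = 11049
Weighted mean = 358215 / 11049 = 32.420581

32.4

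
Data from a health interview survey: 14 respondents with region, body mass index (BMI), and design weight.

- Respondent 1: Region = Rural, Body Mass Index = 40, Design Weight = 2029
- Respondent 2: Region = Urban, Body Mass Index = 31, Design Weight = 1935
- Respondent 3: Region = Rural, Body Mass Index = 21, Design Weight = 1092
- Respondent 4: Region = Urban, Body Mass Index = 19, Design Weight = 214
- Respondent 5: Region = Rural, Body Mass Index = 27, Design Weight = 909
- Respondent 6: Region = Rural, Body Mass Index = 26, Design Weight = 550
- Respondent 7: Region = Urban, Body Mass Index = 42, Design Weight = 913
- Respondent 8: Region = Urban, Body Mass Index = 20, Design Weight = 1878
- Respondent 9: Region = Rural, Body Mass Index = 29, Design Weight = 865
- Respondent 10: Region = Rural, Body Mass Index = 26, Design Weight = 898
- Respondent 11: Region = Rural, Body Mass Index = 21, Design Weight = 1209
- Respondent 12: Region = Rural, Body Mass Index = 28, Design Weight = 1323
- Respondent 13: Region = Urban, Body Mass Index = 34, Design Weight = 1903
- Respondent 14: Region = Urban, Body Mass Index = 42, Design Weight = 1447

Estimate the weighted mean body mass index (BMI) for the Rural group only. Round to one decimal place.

Rural rows: 1, 3, 5, 6, 9, 10, 11, 12
Weighted sum = 40×2029 + 21×1092 + 27×909 + 26×550 + 29×865 + 26×898 + 21×1209 + 28×1323
  = 81160 + 22932 + 24543 + 14300 + 25085 + 23348 + 25389 + 37044 = 253801
Sum of weights = 8875
Weighted mean = 253801 / 8875 = 28.597296

28.6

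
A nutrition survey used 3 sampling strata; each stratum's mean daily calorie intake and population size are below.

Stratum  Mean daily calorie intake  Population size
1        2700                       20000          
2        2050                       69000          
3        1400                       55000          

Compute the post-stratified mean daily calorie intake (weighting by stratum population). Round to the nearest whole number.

1892

Σ Nₕ·x̄ₕ = 2700×20000 + 2050×69000 + 1400×55000
  = 54000000 + 141450000 + 77000000 = 272450000
Σ Nₕ = 144000
Overall mean = 272450000 / 144000 = 1892.0139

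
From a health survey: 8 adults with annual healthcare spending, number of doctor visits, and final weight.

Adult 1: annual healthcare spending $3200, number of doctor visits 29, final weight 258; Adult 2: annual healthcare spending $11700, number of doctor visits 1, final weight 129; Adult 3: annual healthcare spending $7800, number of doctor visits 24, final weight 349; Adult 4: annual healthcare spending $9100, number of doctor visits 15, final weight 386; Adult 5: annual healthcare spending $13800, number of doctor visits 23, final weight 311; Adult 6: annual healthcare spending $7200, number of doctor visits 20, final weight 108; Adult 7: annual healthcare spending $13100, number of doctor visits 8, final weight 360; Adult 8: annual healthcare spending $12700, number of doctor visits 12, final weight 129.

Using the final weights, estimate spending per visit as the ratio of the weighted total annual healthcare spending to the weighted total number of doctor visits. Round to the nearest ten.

Σ wᵢ·y = 3200×258 + 11700×129 + 7800×349 + 9100×386 + 13800×311 + 7200×108 + 13100×360 + 12700×129
  = 825600 + 1509300 + 2722200 + 3512600 + 4291800 + 777600 + 4716000 + 1638300 = 19993400
Σ wᵢ·x = 29×258 + 1×129 + 24×349 + 15×386 + 23×311 + 20×108 + 8×360 + 12×129
  = 7482 + 129 + 8376 + 5790 + 7153 + 2160 + 2880 + 1548 = 35518
Ratio = 19993400 / 35518 = 562.90895

560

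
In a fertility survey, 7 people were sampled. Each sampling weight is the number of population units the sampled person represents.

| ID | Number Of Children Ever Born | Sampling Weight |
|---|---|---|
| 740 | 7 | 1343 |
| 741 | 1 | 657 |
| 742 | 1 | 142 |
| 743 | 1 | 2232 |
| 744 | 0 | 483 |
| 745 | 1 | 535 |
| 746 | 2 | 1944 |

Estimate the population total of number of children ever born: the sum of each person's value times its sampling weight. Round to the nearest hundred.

16900

Weighted total = 7×1343 + 1×657 + 1×142 + 1×2232 + 0×483 + 1×535 + 2×1944
  = 16855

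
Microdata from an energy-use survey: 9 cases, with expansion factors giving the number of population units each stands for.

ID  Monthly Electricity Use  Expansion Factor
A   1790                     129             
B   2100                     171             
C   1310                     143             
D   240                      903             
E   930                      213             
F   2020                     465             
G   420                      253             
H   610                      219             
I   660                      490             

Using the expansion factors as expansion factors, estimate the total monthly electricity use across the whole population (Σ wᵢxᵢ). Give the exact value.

Weighted total = 1790×129 + 2100×171 + 1310×143 + 240×903 + 930×213 + 2020×465 + 420×253 + 610×219 + 660×490
  = 230910 + 359100 + 187330 + 216720 + 198090 + 939300 + 106260 + 133590 + 323400 = 2694700

2694700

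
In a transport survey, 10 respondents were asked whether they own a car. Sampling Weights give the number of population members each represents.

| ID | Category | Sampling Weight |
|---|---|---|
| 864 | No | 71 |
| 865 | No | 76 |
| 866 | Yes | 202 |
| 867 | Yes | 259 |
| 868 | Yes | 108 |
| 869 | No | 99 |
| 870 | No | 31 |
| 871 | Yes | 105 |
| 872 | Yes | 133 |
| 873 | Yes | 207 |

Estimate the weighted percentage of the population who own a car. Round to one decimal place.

Sum of weights for 'Yes' = 202 + 259 + 108 + 105 + 133 + 207 = 1014
Total weight = 71 + 76 + 202 + 259 + 108 + 99 + 31 + 105 + 133 + 207 = 1291
Weighted proportion = 1014 / 1291 = 0.78543765 → 78.543765%

78.5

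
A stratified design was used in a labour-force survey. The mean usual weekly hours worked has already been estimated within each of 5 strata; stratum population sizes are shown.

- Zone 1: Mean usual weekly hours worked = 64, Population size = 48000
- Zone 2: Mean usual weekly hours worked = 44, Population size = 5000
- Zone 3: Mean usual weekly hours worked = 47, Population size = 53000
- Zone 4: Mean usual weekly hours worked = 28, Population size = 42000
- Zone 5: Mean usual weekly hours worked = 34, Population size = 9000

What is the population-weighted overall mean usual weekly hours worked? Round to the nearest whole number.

Σ Nₕ·x̄ₕ = 64×48000 + 44×5000 + 47×53000 + 28×42000 + 34×9000
  = 3072000 + 220000 + 2491000 + 1176000 + 306000 = 7265000
Σ Nₕ = 157000
Overall mean = 7265000 / 157000 = 46.273885

46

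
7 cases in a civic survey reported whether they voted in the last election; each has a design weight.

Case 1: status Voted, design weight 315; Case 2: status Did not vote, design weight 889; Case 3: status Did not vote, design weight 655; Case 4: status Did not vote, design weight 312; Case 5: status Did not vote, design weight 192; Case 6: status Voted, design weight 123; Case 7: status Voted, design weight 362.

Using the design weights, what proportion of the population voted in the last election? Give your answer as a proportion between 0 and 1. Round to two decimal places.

0.28

Sum of weights for 'Voted' = 315 + 123 + 362 = 800
Total weight = 315 + 889 + 655 + 312 + 192 + 123 + 362 = 2848
Weighted proportion = 800 / 2848 = 0.28089888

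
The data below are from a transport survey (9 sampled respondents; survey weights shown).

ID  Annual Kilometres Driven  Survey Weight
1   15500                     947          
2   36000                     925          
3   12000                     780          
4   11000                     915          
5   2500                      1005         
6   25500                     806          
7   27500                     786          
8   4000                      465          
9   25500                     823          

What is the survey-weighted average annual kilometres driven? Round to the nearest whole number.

Weighted sum = 134930500
Sum of weights = 947 + 925 + 780 + 915 + 1005 + 806 + 786 + 465 + 823 = 7452
Weighted mean = 134930500 / 7452 = 18106.616

18107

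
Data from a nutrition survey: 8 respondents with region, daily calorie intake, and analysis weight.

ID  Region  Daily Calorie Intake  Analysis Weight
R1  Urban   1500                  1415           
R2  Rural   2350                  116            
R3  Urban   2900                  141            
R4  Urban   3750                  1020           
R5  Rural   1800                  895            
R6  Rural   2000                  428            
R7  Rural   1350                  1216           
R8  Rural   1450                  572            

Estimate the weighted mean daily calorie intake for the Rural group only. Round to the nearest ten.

1610

Rural rows: R2, R5, R6, R7, R8
Weighted sum = 2350×116 + 1800×895 + 2000×428 + 1350×1216 + 1450×572
  = 5210600
Sum of weights = 116 + 895 + 428 + 1216 + 572 = 3227
Weighted mean = 5210600 / 3227 = 1614.6886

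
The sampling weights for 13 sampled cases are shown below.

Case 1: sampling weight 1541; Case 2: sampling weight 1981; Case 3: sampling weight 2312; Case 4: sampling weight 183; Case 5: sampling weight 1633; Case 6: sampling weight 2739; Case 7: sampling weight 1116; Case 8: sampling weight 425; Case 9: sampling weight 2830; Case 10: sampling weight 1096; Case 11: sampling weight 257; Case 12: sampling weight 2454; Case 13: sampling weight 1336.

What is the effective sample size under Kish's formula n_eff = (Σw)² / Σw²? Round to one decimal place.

Σ wᵢ = 19903
Σ wᵢ² = 40355943
n_eff = 19903² / 40355943 = 396129409 / 40355943 = 9.8158878

9.8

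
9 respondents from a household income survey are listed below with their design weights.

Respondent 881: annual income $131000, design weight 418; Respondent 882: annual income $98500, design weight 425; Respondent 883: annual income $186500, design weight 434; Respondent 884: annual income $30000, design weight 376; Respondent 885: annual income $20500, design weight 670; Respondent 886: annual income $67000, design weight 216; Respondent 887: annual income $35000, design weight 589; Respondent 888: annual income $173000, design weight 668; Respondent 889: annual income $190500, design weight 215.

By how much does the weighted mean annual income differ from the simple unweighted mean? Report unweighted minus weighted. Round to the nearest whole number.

Unweighted sum = 131000 + 98500 + 186500 + 30000 + 20500 + 67000 + 35000 + 173000 + 190500 = 932000
Unweighted mean = 932000 / 9 = 103555.56
Weighted sum = 131000×418 + 98500×425 + 186500×434 + 30000×376 + 20500×670 + 67000×216 + 35000×589 + 173000×668 + 190500×215
  = 54758000 + 41862500 + 80941000 + 11280000 + 13735000 + 14472000 + 20615000 + 115564000 + 40957500 = 394185000
Sum of weights = 418 + 425 + 434 + 376 + 670 + 216 + 589 + 668 + 215 = 4011
Weighted mean = 394185000 / 4011 = 98275.991
Difference (unweighted minus weighted) = 5279.5645

5280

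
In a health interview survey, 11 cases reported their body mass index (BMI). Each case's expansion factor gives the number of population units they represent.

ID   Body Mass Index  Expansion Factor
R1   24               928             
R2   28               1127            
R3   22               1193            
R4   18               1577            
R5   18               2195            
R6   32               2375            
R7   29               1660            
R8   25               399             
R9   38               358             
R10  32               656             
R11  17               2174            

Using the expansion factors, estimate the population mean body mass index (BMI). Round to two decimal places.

24.15

Weighted sum = 24×928 + 28×1127 + 22×1193 + 18×1577 + 18×2195 + 32×2375 + 29×1660 + 25×399 + 38×358 + 32×656 + 17×2174
  = 22272 + 31556 + 26246 + 28386 + 39510 + 76000 + 48140 + 9975 + 13604 + 20992 + 36958 = 353639
Sum of weights = 928 + 1127 + 1193 + 1577 + 2195 + 2375 + 1660 + 399 + 358 + 656 + 2174 = 14642
Weighted mean = 353639 / 14642 = 24.15237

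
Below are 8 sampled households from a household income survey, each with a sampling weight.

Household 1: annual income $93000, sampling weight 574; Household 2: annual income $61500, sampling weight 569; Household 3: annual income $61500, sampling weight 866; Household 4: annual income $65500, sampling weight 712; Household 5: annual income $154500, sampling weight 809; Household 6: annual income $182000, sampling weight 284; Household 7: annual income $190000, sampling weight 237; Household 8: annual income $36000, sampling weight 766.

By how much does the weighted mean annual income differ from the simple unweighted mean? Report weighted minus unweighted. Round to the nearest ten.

Unweighted sum = 93000 + 61500 + 61500 + 65500 + 154500 + 182000 + 190000 + 36000 = 844000
Unweighted mean = 844000 / 8 = 105500
Weighted sum = 437555000
Sum of weights = 4817
Weighted mean = 437555000 / 4817 = 90835.582
Difference (weighted minus unweighted) = -14664.418

-14660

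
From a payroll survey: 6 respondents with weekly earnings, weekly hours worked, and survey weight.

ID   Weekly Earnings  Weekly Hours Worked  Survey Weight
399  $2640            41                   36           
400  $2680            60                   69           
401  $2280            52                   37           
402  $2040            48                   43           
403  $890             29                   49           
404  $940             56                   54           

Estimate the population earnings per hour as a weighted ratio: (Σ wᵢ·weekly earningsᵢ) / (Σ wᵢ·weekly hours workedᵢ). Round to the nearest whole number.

39

Σ wᵢ·y = 2640×36 + 2680×69 + 2280×37 + 2040×43 + 890×49 + 940×54
  = 95040 + 184920 + 84360 + 87720 + 43610 + 50760 = 546410
Σ wᵢ·x = 41×36 + 60×69 + 52×37 + 48×43 + 29×49 + 56×54
  = 14049
Ratio = 546410 / 14049 = 38.89316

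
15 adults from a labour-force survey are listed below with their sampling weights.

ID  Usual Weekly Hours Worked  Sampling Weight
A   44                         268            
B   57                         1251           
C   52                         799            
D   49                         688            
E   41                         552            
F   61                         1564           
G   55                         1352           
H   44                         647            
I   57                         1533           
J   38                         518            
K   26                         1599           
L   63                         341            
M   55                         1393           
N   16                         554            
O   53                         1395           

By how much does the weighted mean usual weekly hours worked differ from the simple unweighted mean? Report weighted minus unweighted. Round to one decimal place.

1.6

Unweighted sum = 711
Unweighted mean = 711 / 15 = 47.4
Weighted sum = 708759
Sum of weights = 14454
Weighted mean = 708759 / 14454 = 49.035492
Difference (weighted minus unweighted) = 1.6354919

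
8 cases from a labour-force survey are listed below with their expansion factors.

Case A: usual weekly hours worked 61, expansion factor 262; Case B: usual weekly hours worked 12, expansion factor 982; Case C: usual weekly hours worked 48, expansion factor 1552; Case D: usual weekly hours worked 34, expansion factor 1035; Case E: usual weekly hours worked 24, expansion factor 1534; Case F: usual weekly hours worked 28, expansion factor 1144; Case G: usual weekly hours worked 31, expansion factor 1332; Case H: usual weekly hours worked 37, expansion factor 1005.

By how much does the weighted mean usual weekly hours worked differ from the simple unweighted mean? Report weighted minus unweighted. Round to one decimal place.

-2.2

Unweighted sum = 61 + 12 + 48 + 34 + 24 + 28 + 31 + 37 = 275
Unweighted mean = 275 / 8 = 34.375
Weighted sum = 61×262 + 12×982 + 48×1552 + 34×1035 + 24×1534 + 28×1144 + 31×1332 + 37×1005
  = 15982 + 11784 + 74496 + 35190 + 36816 + 32032 + 41292 + 37185 = 284777
Sum of weights = 262 + 982 + 1552 + 1035 + 1534 + 1144 + 1332 + 1005 = 8846
Weighted mean = 284777 / 8846 = 32.192742
Difference (weighted minus unweighted) = -2.1822575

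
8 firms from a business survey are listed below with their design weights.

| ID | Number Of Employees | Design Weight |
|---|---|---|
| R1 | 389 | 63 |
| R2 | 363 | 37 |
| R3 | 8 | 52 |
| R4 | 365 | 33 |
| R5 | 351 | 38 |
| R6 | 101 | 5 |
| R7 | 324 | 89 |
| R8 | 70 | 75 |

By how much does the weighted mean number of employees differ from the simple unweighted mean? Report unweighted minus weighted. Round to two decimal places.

-4.46

Unweighted sum = 389 + 363 + 8 + 365 + 351 + 101 + 324 + 70 = 1971
Unweighted mean = 1971 / 8 = 246.375
Weighted sum = 389×63 + 363×37 + 8×52 + 365×33 + 351×38 + 101×5 + 324×89 + 70×75
  = 24507 + 13431 + 416 + 12045 + 13338 + 505 + 28836 + 5250 = 98328
Sum of weights = 63 + 37 + 52 + 33 + 38 + 5 + 89 + 75 = 392
Weighted mean = 98328 / 392 = 250.83673
Difference (unweighted minus weighted) = -4.4617347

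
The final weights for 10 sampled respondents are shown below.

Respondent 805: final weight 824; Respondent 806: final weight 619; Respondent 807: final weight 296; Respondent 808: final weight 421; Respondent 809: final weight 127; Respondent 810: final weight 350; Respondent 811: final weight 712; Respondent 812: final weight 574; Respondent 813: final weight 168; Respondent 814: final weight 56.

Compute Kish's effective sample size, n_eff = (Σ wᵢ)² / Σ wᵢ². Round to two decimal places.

7.37

Σ wᵢ = 824 + 619 + 296 + 421 + 127 + 350 + 712 + 574 + 168 + 56 = 4147
Σ wᵢ² = 678976 + 383161 + 87616 + 177241 + 16129 + 122500 + 506944 + 329476 + 28224 + 3136 = 2333403
n_eff = 4147² / 2333403 = 17197609 / 2333403 = 7.3701838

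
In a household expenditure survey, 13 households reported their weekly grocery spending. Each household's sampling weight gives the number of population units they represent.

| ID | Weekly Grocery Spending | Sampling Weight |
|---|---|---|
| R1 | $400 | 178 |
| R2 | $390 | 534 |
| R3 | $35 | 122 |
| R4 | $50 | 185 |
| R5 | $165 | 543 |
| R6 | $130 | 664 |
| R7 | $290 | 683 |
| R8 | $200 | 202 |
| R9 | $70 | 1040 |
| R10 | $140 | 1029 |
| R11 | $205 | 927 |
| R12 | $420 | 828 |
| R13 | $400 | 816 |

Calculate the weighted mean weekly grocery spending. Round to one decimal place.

230.7

Weighted sum = 1788420
Sum of weights = 7751
Weighted mean = 1788420 / 7751 = 230.7341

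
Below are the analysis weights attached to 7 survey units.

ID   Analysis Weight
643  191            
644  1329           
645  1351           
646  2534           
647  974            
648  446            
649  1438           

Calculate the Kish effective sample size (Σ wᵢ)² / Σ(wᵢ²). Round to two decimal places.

5.15

Σ wᵢ = 8263
Σ wᵢ² = 36481 + 1766241 + 1825201 + 6421156 + 948676 + 198916 + 2067844 = 13264515
n_eff = 8263² / 13264515 = 68277169 / 13264515 = 5.1473551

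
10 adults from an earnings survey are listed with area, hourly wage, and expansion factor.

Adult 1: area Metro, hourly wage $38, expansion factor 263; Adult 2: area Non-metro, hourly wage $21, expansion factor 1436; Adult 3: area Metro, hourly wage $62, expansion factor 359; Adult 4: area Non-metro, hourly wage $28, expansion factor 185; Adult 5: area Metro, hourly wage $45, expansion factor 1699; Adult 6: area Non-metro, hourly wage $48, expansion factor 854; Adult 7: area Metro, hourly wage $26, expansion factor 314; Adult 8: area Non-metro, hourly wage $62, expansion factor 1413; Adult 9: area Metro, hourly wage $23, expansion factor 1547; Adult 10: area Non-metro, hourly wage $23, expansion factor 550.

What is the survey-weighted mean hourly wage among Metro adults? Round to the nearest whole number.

36

Metro rows: 1, 3, 5, 7, 9
Weighted sum = 38×263 + 62×359 + 45×1699 + 26×314 + 23×1547
  = 9994 + 22258 + 76455 + 8164 + 35581 = 152452
Sum of weights = 263 + 359 + 1699 + 314 + 1547 = 4182
Weighted mean = 152452 / 4182 = 36.454328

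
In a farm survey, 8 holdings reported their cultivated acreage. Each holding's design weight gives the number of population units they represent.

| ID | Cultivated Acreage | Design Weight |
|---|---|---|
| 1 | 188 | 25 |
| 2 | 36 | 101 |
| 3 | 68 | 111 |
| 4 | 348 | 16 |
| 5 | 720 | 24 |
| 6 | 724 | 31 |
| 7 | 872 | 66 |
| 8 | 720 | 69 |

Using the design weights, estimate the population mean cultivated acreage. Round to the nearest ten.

Weighted sum = 188×25 + 36×101 + 68×111 + 348×16 + 720×24 + 724×31 + 872×66 + 720×69
  = 4700 + 3636 + 7548 + 5568 + 17280 + 22444 + 57552 + 49680 = 168408
Sum of weights = 25 + 101 + 111 + 16 + 24 + 31 + 66 + 69 = 443
Weighted mean = 168408 / 443 = 380.1535

380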